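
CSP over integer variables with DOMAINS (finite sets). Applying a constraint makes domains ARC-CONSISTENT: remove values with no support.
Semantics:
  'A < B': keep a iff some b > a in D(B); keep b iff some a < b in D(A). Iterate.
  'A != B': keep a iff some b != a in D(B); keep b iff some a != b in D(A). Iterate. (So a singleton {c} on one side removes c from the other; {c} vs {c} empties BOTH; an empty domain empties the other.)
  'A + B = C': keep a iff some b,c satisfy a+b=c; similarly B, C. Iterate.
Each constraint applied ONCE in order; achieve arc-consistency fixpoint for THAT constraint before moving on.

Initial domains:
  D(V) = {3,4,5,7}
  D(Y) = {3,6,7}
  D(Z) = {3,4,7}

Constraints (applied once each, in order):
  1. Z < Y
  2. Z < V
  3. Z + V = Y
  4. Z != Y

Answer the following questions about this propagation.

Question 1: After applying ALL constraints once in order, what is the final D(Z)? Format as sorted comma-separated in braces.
Answer: {3}

Derivation:
Constraint 1 (Z < Y) on D(Z)={3,4,7} D(Y)={3,6,7}: Z {3,4,7}->{3,4}; Y {3,6,7}->{6,7}
Constraint 2 (Z < V) on D(Z)={3,4} D(V)={3,4,5,7}: V {3,4,5,7}->{4,5,7}
Constraint 3 (Z + V = Y) on D(Z)={3,4} D(V)={4,5,7} D(Y)={6,7}: Z {3,4}->{3}; V {4,5,7}->{4}; Y {6,7}->{7}
Constraint 4 (Z != Y) on D(Z)={3} D(Y)={7}: no change
So after all 4 constraints: D(Z) = {3}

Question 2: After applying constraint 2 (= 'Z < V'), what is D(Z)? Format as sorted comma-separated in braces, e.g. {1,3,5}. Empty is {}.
Constraint 1 (Z < Y) on D(Z)={3,4,7} D(Y)={3,6,7}: Z {3,4,7}->{3,4}; Y {3,6,7}->{6,7}
Constraint 2 (Z < V) on D(Z)={3,4} D(V)={3,4,5,7}: V {3,4,5,7}->{4,5,7}
So after constraint 2: D(Z) = {3,4}

Answer: {3,4}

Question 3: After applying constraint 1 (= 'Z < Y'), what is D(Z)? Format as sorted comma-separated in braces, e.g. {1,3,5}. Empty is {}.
Constraint 1 (Z < Y) on D(Z)={3,4,7} D(Y)={3,6,7}: Z {3,4,7}->{3,4}; Y {3,6,7}->{6,7}
So after constraint 1: D(Z) = {3,4}

Answer: {3,4}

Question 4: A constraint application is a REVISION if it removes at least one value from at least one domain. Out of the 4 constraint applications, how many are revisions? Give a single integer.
Constraint 1 (Z < Y) on D(Z)={3,4,7} D(Y)={3,6,7}: Z {3,4,7}->{3,4}; Y {3,6,7}->{6,7} => REVISION
Constraint 2 (Z < V) on D(Z)={3,4} D(V)={3,4,5,7}: V {3,4,5,7}->{4,5,7} => REVISION
Constraint 3 (Z + V = Y) on D(Z)={3,4} D(V)={4,5,7} D(Y)={6,7}: Z {3,4}->{3}; V {4,5,7}->{4}; Y {6,7}->{7} => REVISION
Constraint 4 (Z != Y) on D(Z)={3} D(Y)={7}: no change => not a revision
Total revisions = 3

Answer: 3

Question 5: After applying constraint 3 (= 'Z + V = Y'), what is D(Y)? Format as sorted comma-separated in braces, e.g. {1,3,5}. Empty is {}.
Constraint 1 (Z < Y) on D(Z)={3,4,7} D(Y)={3,6,7}: Z {3,4,7}->{3,4}; Y {3,6,7}->{6,7}
Constraint 2 (Z < V) on D(Z)={3,4} D(V)={3,4,5,7}: V {3,4,5,7}->{4,5,7}
Constraint 3 (Z + V = Y) on D(Z)={3,4} D(V)={4,5,7} D(Y)={6,7}: Z {3,4}->{3}; V {4,5,7}->{4}; Y {6,7}->{7}
So after constraint 3: D(Y) = {7}

Answer: {7}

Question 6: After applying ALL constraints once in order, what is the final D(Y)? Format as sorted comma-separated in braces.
Answer: {7}

Derivation:
Constraint 1 (Z < Y) on D(Z)={3,4,7} D(Y)={3,6,7}: Z {3,4,7}->{3,4}; Y {3,6,7}->{6,7}
Constraint 2 (Z < V) on D(Z)={3,4} D(V)={3,4,5,7}: V {3,4,5,7}->{4,5,7}
Constraint 3 (Z + V = Y) on D(Z)={3,4} D(V)={4,5,7} D(Y)={6,7}: Z {3,4}->{3}; V {4,5,7}->{4}; Y {6,7}->{7}
Constraint 4 (Z != Y) on D(Z)={3} D(Y)={7}: no change
So after all 4 constraints: D(Y) = {7}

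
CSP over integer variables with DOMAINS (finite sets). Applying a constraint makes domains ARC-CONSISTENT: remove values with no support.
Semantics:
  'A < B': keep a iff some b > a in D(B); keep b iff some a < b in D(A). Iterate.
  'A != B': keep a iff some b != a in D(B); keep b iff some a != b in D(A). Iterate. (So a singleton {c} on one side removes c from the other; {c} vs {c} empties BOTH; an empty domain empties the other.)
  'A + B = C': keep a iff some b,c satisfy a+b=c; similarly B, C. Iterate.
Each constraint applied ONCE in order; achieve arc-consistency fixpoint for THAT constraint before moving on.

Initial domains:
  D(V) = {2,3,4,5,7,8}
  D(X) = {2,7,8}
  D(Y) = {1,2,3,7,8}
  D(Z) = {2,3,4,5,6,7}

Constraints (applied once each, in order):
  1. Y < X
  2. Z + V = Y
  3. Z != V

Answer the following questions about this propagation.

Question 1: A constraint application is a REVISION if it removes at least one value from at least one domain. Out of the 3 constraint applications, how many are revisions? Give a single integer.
Answer: 2

Derivation:
Constraint 1 (Y < X) on D(Y)={1,2,3,7,8} D(X)={2,7,8}: Y {1,2,3,7,8}->{1,2,3,7} => REVISION
Constraint 2 (Z + V = Y) on D(Z)={2,3,4,5,6,7} D(V)={2,3,4,5,7,8} D(Y)={1,2,3,7}: Z {2,3,4,5,6,7}->{2,3,4,5}; V {2,3,4,5,7,8}->{2,3,4,5}; Y {1,2,3,7}->{7} => REVISION
Constraint 3 (Z != V) on D(Z)={2,3,4,5} D(V)={2,3,4,5}: no change => not a revision
Total revisions = 2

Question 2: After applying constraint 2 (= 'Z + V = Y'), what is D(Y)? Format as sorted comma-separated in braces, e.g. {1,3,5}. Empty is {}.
Constraint 1 (Y < X) on D(Y)={1,2,3,7,8} D(X)={2,7,8}: Y {1,2,3,7,8}->{1,2,3,7}
Constraint 2 (Z + V = Y) on D(Z)={2,3,4,5,6,7} D(V)={2,3,4,5,7,8} D(Y)={1,2,3,7}: Z {2,3,4,5,6,7}->{2,3,4,5}; V {2,3,4,5,7,8}->{2,3,4,5}; Y {1,2,3,7}->{7}
So after constraint 2: D(Y) = {7}

Answer: {7}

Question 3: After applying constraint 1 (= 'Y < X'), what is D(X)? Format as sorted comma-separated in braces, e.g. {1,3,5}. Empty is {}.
Constraint 1 (Y < X) on D(Y)={1,2,3,7,8} D(X)={2,7,8}: Y {1,2,3,7,8}->{1,2,3,7}
So after constraint 1: D(X) = {2,7,8}

Answer: {2,7,8}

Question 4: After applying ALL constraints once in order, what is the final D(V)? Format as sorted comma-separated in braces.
Answer: {2,3,4,5}

Derivation:
Constraint 1 (Y < X) on D(Y)={1,2,3,7,8} D(X)={2,7,8}: Y {1,2,3,7,8}->{1,2,3,7}
Constraint 2 (Z + V = Y) on D(Z)={2,3,4,5,6,7} D(V)={2,3,4,5,7,8} D(Y)={1,2,3,7}: Z {2,3,4,5,6,7}->{2,3,4,5}; V {2,3,4,5,7,8}->{2,3,4,5}; Y {1,2,3,7}->{7}
Constraint 3 (Z != V) on D(Z)={2,3,4,5} D(V)={2,3,4,5}: no change
So after all 3 constraints: D(V) = {2,3,4,5}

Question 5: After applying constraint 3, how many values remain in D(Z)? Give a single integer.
Answer: 4

Derivation:
Constraint 1 (Y < X) on D(Y)={1,2,3,7,8} D(X)={2,7,8}: Y {1,2,3,7,8}->{1,2,3,7}
Constraint 2 (Z + V = Y) on D(Z)={2,3,4,5,6,7} D(V)={2,3,4,5,7,8} D(Y)={1,2,3,7}: Z {2,3,4,5,6,7}->{2,3,4,5}; V {2,3,4,5,7,8}->{2,3,4,5}; Y {1,2,3,7}->{7}
Constraint 3 (Z != V) on D(Z)={2,3,4,5} D(V)={2,3,4,5}: no change
So after constraint 3: D(Z)={2,3,4,5}, size = 4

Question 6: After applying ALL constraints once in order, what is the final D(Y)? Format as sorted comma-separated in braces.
Constraint 1 (Y < X) on D(Y)={1,2,3,7,8} D(X)={2,7,8}: Y {1,2,3,7,8}->{1,2,3,7}
Constraint 2 (Z + V = Y) on D(Z)={2,3,4,5,6,7} D(V)={2,3,4,5,7,8} D(Y)={1,2,3,7}: Z {2,3,4,5,6,7}->{2,3,4,5}; V {2,3,4,5,7,8}->{2,3,4,5}; Y {1,2,3,7}->{7}
Constraint 3 (Z != V) on D(Z)={2,3,4,5} D(V)={2,3,4,5}: no change
So after all 3 constraints: D(Y) = {7}

Answer: {7}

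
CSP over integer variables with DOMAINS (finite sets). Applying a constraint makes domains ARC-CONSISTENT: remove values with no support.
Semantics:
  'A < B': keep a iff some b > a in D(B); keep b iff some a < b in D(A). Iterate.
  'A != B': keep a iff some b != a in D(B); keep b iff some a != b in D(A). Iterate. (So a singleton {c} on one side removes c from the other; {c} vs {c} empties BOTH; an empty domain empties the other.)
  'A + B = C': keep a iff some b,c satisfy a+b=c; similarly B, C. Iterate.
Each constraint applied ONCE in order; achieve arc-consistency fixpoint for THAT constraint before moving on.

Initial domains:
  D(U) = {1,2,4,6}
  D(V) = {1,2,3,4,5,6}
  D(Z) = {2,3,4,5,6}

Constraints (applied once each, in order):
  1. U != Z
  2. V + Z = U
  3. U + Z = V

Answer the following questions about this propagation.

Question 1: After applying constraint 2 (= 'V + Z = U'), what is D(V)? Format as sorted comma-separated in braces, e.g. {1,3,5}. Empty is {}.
Constraint 1 (U != Z) on D(U)={1,2,4,6} D(Z)={2,3,4,5,6}: no change
Constraint 2 (V + Z = U) on D(V)={1,2,3,4,5,6} D(Z)={2,3,4,5,6} D(U)={1,2,4,6}: V {1,2,3,4,5,6}->{1,2,3,4}; Z {2,3,4,5,6}->{2,3,4,5}; U {1,2,4,6}->{4,6}
So after constraint 2: D(V) = {1,2,3,4}

Answer: {1,2,3,4}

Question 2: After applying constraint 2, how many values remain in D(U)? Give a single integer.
Constraint 1 (U != Z) on D(U)={1,2,4,6} D(Z)={2,3,4,5,6}: no change
Constraint 2 (V + Z = U) on D(V)={1,2,3,4,5,6} D(Z)={2,3,4,5,6} D(U)={1,2,4,6}: V {1,2,3,4,5,6}->{1,2,3,4}; Z {2,3,4,5,6}->{2,3,4,5}; U {1,2,4,6}->{4,6}
So after constraint 2: D(U)={4,6}, size = 2

Answer: 2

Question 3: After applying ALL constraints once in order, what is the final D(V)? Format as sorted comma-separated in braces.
Constraint 1 (U != Z) on D(U)={1,2,4,6} D(Z)={2,3,4,5,6}: no change
Constraint 2 (V + Z = U) on D(V)={1,2,3,4,5,6} D(Z)={2,3,4,5,6} D(U)={1,2,4,6}: V {1,2,3,4,5,6}->{1,2,3,4}; Z {2,3,4,5,6}->{2,3,4,5}; U {1,2,4,6}->{4,6}
Constraint 3 (U + Z = V) on D(U)={4,6} D(Z)={2,3,4,5} D(V)={1,2,3,4}: U {4,6}->{}; Z {2,3,4,5}->{}; V {1,2,3,4}->{}
So after all 3 constraints: D(V) = {}

Answer: {}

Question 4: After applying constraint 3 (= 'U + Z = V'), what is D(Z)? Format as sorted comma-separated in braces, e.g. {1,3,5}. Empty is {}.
Constraint 1 (U != Z) on D(U)={1,2,4,6} D(Z)={2,3,4,5,6}: no change
Constraint 2 (V + Z = U) on D(V)={1,2,3,4,5,6} D(Z)={2,3,4,5,6} D(U)={1,2,4,6}: V {1,2,3,4,5,6}->{1,2,3,4}; Z {2,3,4,5,6}->{2,3,4,5}; U {1,2,4,6}->{4,6}
Constraint 3 (U + Z = V) on D(U)={4,6} D(Z)={2,3,4,5} D(V)={1,2,3,4}: U {4,6}->{}; Z {2,3,4,5}->{}; V {1,2,3,4}->{}
So after constraint 3: D(Z) = {}

Answer: {}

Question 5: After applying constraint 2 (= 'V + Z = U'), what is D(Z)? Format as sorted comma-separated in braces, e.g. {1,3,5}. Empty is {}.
Constraint 1 (U != Z) on D(U)={1,2,4,6} D(Z)={2,3,4,5,6}: no change
Constraint 2 (V + Z = U) on D(V)={1,2,3,4,5,6} D(Z)={2,3,4,5,6} D(U)={1,2,4,6}: V {1,2,3,4,5,6}->{1,2,3,4}; Z {2,3,4,5,6}->{2,3,4,5}; U {1,2,4,6}->{4,6}
So after constraint 2: D(Z) = {2,3,4,5}

Answer: {2,3,4,5}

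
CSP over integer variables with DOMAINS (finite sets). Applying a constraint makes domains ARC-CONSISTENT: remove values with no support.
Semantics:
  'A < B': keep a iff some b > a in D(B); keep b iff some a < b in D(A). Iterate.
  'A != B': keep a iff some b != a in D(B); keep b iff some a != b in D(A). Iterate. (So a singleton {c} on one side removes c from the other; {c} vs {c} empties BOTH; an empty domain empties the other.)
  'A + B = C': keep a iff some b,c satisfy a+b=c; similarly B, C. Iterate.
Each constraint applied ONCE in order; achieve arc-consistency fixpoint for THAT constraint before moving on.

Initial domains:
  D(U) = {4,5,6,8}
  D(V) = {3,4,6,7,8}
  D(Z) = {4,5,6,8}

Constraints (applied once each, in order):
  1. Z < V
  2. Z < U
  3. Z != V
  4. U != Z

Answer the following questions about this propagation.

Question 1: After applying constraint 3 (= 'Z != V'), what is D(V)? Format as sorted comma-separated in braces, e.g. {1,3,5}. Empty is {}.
Answer: {6,7,8}

Derivation:
Constraint 1 (Z < V) on D(Z)={4,5,6,8} D(V)={3,4,6,7,8}: Z {4,5,6,8}->{4,5,6}; V {3,4,6,7,8}->{6,7,8}
Constraint 2 (Z < U) on D(Z)={4,5,6} D(U)={4,5,6,8}: U {4,5,6,8}->{5,6,8}
Constraint 3 (Z != V) on D(Z)={4,5,6} D(V)={6,7,8}: no change
So after constraint 3: D(V) = {6,7,8}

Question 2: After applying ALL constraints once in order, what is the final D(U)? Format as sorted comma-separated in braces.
Constraint 1 (Z < V) on D(Z)={4,5,6,8} D(V)={3,4,6,7,8}: Z {4,5,6,8}->{4,5,6}; V {3,4,6,7,8}->{6,7,8}
Constraint 2 (Z < U) on D(Z)={4,5,6} D(U)={4,5,6,8}: U {4,5,6,8}->{5,6,8}
Constraint 3 (Z != V) on D(Z)={4,5,6} D(V)={6,7,8}: no change
Constraint 4 (U != Z) on D(U)={5,6,8} D(Z)={4,5,6}: no change
So after all 4 constraints: D(U) = {5,6,8}

Answer: {5,6,8}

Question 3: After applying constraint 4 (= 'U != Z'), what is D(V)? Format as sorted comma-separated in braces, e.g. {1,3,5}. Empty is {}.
Answer: {6,7,8}

Derivation:
Constraint 1 (Z < V) on D(Z)={4,5,6,8} D(V)={3,4,6,7,8}: Z {4,5,6,8}->{4,5,6}; V {3,4,6,7,8}->{6,7,8}
Constraint 2 (Z < U) on D(Z)={4,5,6} D(U)={4,5,6,8}: U {4,5,6,8}->{5,6,8}
Constraint 3 (Z != V) on D(Z)={4,5,6} D(V)={6,7,8}: no change
Constraint 4 (U != Z) on D(U)={5,6,8} D(Z)={4,5,6}: no change
So after constraint 4: D(V) = {6,7,8}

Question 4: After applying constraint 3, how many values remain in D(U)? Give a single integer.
Constraint 1 (Z < V) on D(Z)={4,5,6,8} D(V)={3,4,6,7,8}: Z {4,5,6,8}->{4,5,6}; V {3,4,6,7,8}->{6,7,8}
Constraint 2 (Z < U) on D(Z)={4,5,6} D(U)={4,5,6,8}: U {4,5,6,8}->{5,6,8}
Constraint 3 (Z != V) on D(Z)={4,5,6} D(V)={6,7,8}: no change
So after constraint 3: D(U)={5,6,8}, size = 3

Answer: 3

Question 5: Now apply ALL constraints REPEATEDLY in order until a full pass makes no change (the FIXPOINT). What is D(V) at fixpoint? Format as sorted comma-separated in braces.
Answer: {6,7,8}

Derivation:
pass 0 (initial): D(V)={3,4,6,7,8}
pass 1: U {4,5,6,8}->{5,6,8}; V {3,4,6,7,8}->{6,7,8}; Z {4,5,6,8}->{4,5,6}
pass 2: no change
Fixpoint after 2 passes: D(V) = {6,7,8}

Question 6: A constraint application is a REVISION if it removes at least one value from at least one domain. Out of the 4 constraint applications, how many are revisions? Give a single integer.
Constraint 1 (Z < V) on D(Z)={4,5,6,8} D(V)={3,4,6,7,8}: Z {4,5,6,8}->{4,5,6}; V {3,4,6,7,8}->{6,7,8} => REVISION
Constraint 2 (Z < U) on D(Z)={4,5,6} D(U)={4,5,6,8}: U {4,5,6,8}->{5,6,8} => REVISION
Constraint 3 (Z != V) on D(Z)={4,5,6} D(V)={6,7,8}: no change => not a revision
Constraint 4 (U != Z) on D(U)={5,6,8} D(Z)={4,5,6}: no change => not a revision
Total revisions = 2

Answer: 2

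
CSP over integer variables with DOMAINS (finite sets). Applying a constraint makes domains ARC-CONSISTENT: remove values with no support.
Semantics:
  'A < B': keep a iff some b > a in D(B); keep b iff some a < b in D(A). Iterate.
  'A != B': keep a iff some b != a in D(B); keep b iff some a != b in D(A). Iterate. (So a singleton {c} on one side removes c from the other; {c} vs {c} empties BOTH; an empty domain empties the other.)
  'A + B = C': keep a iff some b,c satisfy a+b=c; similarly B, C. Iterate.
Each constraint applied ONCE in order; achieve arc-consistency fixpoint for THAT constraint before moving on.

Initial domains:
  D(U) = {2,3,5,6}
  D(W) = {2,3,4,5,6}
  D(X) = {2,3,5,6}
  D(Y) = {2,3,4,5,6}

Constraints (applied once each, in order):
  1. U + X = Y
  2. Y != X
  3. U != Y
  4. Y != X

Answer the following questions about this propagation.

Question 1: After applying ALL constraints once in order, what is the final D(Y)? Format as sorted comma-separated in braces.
Constraint 1 (U + X = Y) on D(U)={2,3,5,6} D(X)={2,3,5,6} D(Y)={2,3,4,5,6}: U {2,3,5,6}->{2,3}; X {2,3,5,6}->{2,3}; Y {2,3,4,5,6}->{4,5,6}
Constraint 2 (Y != X) on D(Y)={4,5,6} D(X)={2,3}: no change
Constraint 3 (U != Y) on D(U)={2,3} D(Y)={4,5,6}: no change
Constraint 4 (Y != X) on D(Y)={4,5,6} D(X)={2,3}: no change
So after all 4 constraints: D(Y) = {4,5,6}

Answer: {4,5,6}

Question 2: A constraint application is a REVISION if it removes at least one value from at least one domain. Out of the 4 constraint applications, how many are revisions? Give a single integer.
Constraint 1 (U + X = Y) on D(U)={2,3,5,6} D(X)={2,3,5,6} D(Y)={2,3,4,5,6}: U {2,3,5,6}->{2,3}; X {2,3,5,6}->{2,3}; Y {2,3,4,5,6}->{4,5,6} => REVISION
Constraint 2 (Y != X) on D(Y)={4,5,6} D(X)={2,3}: no change => not a revision
Constraint 3 (U != Y) on D(U)={2,3} D(Y)={4,5,6}: no change => not a revision
Constraint 4 (Y != X) on D(Y)={4,5,6} D(X)={2,3}: no change => not a revision
Total revisions = 1

Answer: 1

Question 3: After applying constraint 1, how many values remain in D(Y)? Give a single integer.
Constraint 1 (U + X = Y) on D(U)={2,3,5,6} D(X)={2,3,5,6} D(Y)={2,3,4,5,6}: U {2,3,5,6}->{2,3}; X {2,3,5,6}->{2,3}; Y {2,3,4,5,6}->{4,5,6}
So after constraint 1: D(Y)={4,5,6}, size = 3

Answer: 3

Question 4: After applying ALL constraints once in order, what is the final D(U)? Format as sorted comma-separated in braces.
Constraint 1 (U + X = Y) on D(U)={2,3,5,6} D(X)={2,3,5,6} D(Y)={2,3,4,5,6}: U {2,3,5,6}->{2,3}; X {2,3,5,6}->{2,3}; Y {2,3,4,5,6}->{4,5,6}
Constraint 2 (Y != X) on D(Y)={4,5,6} D(X)={2,3}: no change
Constraint 3 (U != Y) on D(U)={2,3} D(Y)={4,5,6}: no change
Constraint 4 (Y != X) on D(Y)={4,5,6} D(X)={2,3}: no change
So after all 4 constraints: D(U) = {2,3}

Answer: {2,3}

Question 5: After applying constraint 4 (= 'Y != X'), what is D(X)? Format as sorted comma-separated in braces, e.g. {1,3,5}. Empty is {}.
Answer: {2,3}

Derivation:
Constraint 1 (U + X = Y) on D(U)={2,3,5,6} D(X)={2,3,5,6} D(Y)={2,3,4,5,6}: U {2,3,5,6}->{2,3}; X {2,3,5,6}->{2,3}; Y {2,3,4,5,6}->{4,5,6}
Constraint 2 (Y != X) on D(Y)={4,5,6} D(X)={2,3}: no change
Constraint 3 (U != Y) on D(U)={2,3} D(Y)={4,5,6}: no change
Constraint 4 (Y != X) on D(Y)={4,5,6} D(X)={2,3}: no change
So after constraint 4: D(X) = {2,3}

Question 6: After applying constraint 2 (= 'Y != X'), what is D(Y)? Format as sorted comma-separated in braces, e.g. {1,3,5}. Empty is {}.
Answer: {4,5,6}

Derivation:
Constraint 1 (U + X = Y) on D(U)={2,3,5,6} D(X)={2,3,5,6} D(Y)={2,3,4,5,6}: U {2,3,5,6}->{2,3}; X {2,3,5,6}->{2,3}; Y {2,3,4,5,6}->{4,5,6}
Constraint 2 (Y != X) on D(Y)={4,5,6} D(X)={2,3}: no change
So after constraint 2: D(Y) = {4,5,6}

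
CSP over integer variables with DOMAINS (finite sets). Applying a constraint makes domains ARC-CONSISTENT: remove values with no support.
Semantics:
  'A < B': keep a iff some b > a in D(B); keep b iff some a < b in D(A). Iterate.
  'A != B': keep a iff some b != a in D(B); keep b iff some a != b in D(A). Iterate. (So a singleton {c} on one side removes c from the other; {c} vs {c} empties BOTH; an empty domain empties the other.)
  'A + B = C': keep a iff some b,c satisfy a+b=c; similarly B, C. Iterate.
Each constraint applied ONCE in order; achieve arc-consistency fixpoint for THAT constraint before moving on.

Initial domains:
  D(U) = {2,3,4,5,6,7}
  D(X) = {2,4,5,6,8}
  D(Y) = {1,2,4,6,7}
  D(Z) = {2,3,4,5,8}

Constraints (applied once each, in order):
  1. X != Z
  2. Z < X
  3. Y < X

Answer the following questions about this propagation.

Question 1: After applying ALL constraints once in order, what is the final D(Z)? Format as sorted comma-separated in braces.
Answer: {2,3,4,5}

Derivation:
Constraint 1 (X != Z) on D(X)={2,4,5,6,8} D(Z)={2,3,4,5,8}: no change
Constraint 2 (Z < X) on D(Z)={2,3,4,5,8} D(X)={2,4,5,6,8}: Z {2,3,4,5,8}->{2,3,4,5}; X {2,4,5,6,8}->{4,5,6,8}
Constraint 3 (Y < X) on D(Y)={1,2,4,6,7} D(X)={4,5,6,8}: no change
So after all 3 constraints: D(Z) = {2,3,4,5}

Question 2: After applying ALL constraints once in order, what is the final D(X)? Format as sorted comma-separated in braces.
Answer: {4,5,6,8}

Derivation:
Constraint 1 (X != Z) on D(X)={2,4,5,6,8} D(Z)={2,3,4,5,8}: no change
Constraint 2 (Z < X) on D(Z)={2,3,4,5,8} D(X)={2,4,5,6,8}: Z {2,3,4,5,8}->{2,3,4,5}; X {2,4,5,6,8}->{4,5,6,8}
Constraint 3 (Y < X) on D(Y)={1,2,4,6,7} D(X)={4,5,6,8}: no change
So after all 3 constraints: D(X) = {4,5,6,8}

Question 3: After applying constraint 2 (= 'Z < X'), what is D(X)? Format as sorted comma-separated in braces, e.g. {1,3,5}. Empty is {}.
Answer: {4,5,6,8}

Derivation:
Constraint 1 (X != Z) on D(X)={2,4,5,6,8} D(Z)={2,3,4,5,8}: no change
Constraint 2 (Z < X) on D(Z)={2,3,4,5,8} D(X)={2,4,5,6,8}: Z {2,3,4,5,8}->{2,3,4,5}; X {2,4,5,6,8}->{4,5,6,8}
So after constraint 2: D(X) = {4,5,6,8}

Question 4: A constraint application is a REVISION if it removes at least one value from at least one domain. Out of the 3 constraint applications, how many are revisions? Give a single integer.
Answer: 1

Derivation:
Constraint 1 (X != Z) on D(X)={2,4,5,6,8} D(Z)={2,3,4,5,8}: no change => not a revision
Constraint 2 (Z < X) on D(Z)={2,3,4,5,8} D(X)={2,4,5,6,8}: Z {2,3,4,5,8}->{2,3,4,5}; X {2,4,5,6,8}->{4,5,6,8} => REVISION
Constraint 3 (Y < X) on D(Y)={1,2,4,6,7} D(X)={4,5,6,8}: no change => not a revision
Total revisions = 1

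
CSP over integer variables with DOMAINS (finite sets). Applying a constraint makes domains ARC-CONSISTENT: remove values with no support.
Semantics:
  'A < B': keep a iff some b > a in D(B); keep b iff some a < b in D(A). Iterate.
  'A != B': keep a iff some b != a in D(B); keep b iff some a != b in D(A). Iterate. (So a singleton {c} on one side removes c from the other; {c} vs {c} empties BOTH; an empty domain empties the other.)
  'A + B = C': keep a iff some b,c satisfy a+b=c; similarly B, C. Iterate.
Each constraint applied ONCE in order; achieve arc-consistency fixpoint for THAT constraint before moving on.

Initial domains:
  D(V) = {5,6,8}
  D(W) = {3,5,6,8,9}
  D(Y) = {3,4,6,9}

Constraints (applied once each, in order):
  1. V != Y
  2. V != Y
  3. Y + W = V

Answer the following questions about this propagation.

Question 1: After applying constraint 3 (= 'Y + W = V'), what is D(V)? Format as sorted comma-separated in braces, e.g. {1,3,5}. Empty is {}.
Constraint 1 (V != Y) on D(V)={5,6,8} D(Y)={3,4,6,9}: no change
Constraint 2 (V != Y) on D(V)={5,6,8} D(Y)={3,4,6,9}: no change
Constraint 3 (Y + W = V) on D(Y)={3,4,6,9} D(W)={3,5,6,8,9} D(V)={5,6,8}: Y {3,4,6,9}->{3}; W {3,5,6,8,9}->{3,5}; V {5,6,8}->{6,8}
So after constraint 3: D(V) = {6,8}

Answer: {6,8}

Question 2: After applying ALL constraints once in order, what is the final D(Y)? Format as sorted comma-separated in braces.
Answer: {3}

Derivation:
Constraint 1 (V != Y) on D(V)={5,6,8} D(Y)={3,4,6,9}: no change
Constraint 2 (V != Y) on D(V)={5,6,8} D(Y)={3,4,6,9}: no change
Constraint 3 (Y + W = V) on D(Y)={3,4,6,9} D(W)={3,5,6,8,9} D(V)={5,6,8}: Y {3,4,6,9}->{3}; W {3,5,6,8,9}->{3,5}; V {5,6,8}->{6,8}
So after all 3 constraints: D(Y) = {3}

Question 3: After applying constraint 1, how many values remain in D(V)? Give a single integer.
Answer: 3

Derivation:
Constraint 1 (V != Y) on D(V)={5,6,8} D(Y)={3,4,6,9}: no change
So after constraint 1: D(V)={5,6,8}, size = 3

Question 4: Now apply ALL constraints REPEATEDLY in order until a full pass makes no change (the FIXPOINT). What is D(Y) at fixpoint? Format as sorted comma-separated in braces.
pass 0 (initial): D(Y)={3,4,6,9}
pass 1: V {5,6,8}->{6,8}; W {3,5,6,8,9}->{3,5}; Y {3,4,6,9}->{3}
pass 2: no change
Fixpoint after 2 passes: D(Y) = {3}

Answer: {3}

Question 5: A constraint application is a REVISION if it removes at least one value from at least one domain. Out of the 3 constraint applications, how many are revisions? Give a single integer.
Answer: 1

Derivation:
Constraint 1 (V != Y) on D(V)={5,6,8} D(Y)={3,4,6,9}: no change => not a revision
Constraint 2 (V != Y) on D(V)={5,6,8} D(Y)={3,4,6,9}: no change => not a revision
Constraint 3 (Y + W = V) on D(Y)={3,4,6,9} D(W)={3,5,6,8,9} D(V)={5,6,8}: Y {3,4,6,9}->{3}; W {3,5,6,8,9}->{3,5}; V {5,6,8}->{6,8} => REVISION
Total revisions = 1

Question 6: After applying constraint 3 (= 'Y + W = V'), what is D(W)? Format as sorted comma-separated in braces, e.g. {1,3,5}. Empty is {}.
Constraint 1 (V != Y) on D(V)={5,6,8} D(Y)={3,4,6,9}: no change
Constraint 2 (V != Y) on D(V)={5,6,8} D(Y)={3,4,6,9}: no change
Constraint 3 (Y + W = V) on D(Y)={3,4,6,9} D(W)={3,5,6,8,9} D(V)={5,6,8}: Y {3,4,6,9}->{3}; W {3,5,6,8,9}->{3,5}; V {5,6,8}->{6,8}
So after constraint 3: D(W) = {3,5}

Answer: {3,5}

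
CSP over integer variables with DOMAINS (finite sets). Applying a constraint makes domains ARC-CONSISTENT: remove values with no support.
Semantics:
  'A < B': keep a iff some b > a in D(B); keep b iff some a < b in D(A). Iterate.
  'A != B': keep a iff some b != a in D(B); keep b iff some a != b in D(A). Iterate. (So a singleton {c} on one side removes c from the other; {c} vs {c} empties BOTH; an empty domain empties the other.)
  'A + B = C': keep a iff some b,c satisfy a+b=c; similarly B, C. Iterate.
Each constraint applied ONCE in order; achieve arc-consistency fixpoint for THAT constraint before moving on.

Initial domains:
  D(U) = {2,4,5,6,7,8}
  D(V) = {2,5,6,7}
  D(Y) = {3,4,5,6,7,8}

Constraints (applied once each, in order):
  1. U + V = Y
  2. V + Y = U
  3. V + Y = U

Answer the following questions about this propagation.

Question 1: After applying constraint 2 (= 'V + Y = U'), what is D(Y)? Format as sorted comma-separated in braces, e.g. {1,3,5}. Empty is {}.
Constraint 1 (U + V = Y) on D(U)={2,4,5,6,7,8} D(V)={2,5,6,7} D(Y)={3,4,5,6,7,8}: U {2,4,5,6,7,8}->{2,4,5,6}; V {2,5,6,7}->{2,5,6}; Y {3,4,5,6,7,8}->{4,6,7,8}
Constraint 2 (V + Y = U) on D(V)={2,5,6} D(Y)={4,6,7,8} D(U)={2,4,5,6}: V {2,5,6}->{2}; Y {4,6,7,8}->{4}; U {2,4,5,6}->{6}
So after constraint 2: D(Y) = {4}

Answer: {4}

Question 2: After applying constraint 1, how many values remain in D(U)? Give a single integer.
Answer: 4

Derivation:
Constraint 1 (U + V = Y) on D(U)={2,4,5,6,7,8} D(V)={2,5,6,7} D(Y)={3,4,5,6,7,8}: U {2,4,5,6,7,8}->{2,4,5,6}; V {2,5,6,7}->{2,5,6}; Y {3,4,5,6,7,8}->{4,6,7,8}
So after constraint 1: D(U)={2,4,5,6}, size = 4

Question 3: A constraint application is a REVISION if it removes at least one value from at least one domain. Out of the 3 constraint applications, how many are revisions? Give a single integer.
Answer: 2

Derivation:
Constraint 1 (U + V = Y) on D(U)={2,4,5,6,7,8} D(V)={2,5,6,7} D(Y)={3,4,5,6,7,8}: U {2,4,5,6,7,8}->{2,4,5,6}; V {2,5,6,7}->{2,5,6}; Y {3,4,5,6,7,8}->{4,6,7,8} => REVISION
Constraint 2 (V + Y = U) on D(V)={2,5,6} D(Y)={4,6,7,8} D(U)={2,4,5,6}: V {2,5,6}->{2}; Y {4,6,7,8}->{4}; U {2,4,5,6}->{6} => REVISION
Constraint 3 (V + Y = U) on D(V)={2} D(Y)={4} D(U)={6}: no change => not a revision
Total revisions = 2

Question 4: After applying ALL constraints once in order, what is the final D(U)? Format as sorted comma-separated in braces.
Constraint 1 (U + V = Y) on D(U)={2,4,5,6,7,8} D(V)={2,5,6,7} D(Y)={3,4,5,6,7,8}: U {2,4,5,6,7,8}->{2,4,5,6}; V {2,5,6,7}->{2,5,6}; Y {3,4,5,6,7,8}->{4,6,7,8}
Constraint 2 (V + Y = U) on D(V)={2,5,6} D(Y)={4,6,7,8} D(U)={2,4,5,6}: V {2,5,6}->{2}; Y {4,6,7,8}->{4}; U {2,4,5,6}->{6}
Constraint 3 (V + Y = U) on D(V)={2} D(Y)={4} D(U)={6}: no change
So after all 3 constraints: D(U) = {6}

Answer: {6}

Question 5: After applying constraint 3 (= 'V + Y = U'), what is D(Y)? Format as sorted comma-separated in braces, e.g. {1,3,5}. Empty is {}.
Constraint 1 (U + V = Y) on D(U)={2,4,5,6,7,8} D(V)={2,5,6,7} D(Y)={3,4,5,6,7,8}: U {2,4,5,6,7,8}->{2,4,5,6}; V {2,5,6,7}->{2,5,6}; Y {3,4,5,6,7,8}->{4,6,7,8}
Constraint 2 (V + Y = U) on D(V)={2,5,6} D(Y)={4,6,7,8} D(U)={2,4,5,6}: V {2,5,6}->{2}; Y {4,6,7,8}->{4}; U {2,4,5,6}->{6}
Constraint 3 (V + Y = U) on D(V)={2} D(Y)={4} D(U)={6}: no change
So after constraint 3: D(Y) = {4}

Answer: {4}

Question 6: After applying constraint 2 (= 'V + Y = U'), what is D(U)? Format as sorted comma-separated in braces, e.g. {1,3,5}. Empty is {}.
Constraint 1 (U + V = Y) on D(U)={2,4,5,6,7,8} D(V)={2,5,6,7} D(Y)={3,4,5,6,7,8}: U {2,4,5,6,7,8}->{2,4,5,6}; V {2,5,6,7}->{2,5,6}; Y {3,4,5,6,7,8}->{4,6,7,8}
Constraint 2 (V + Y = U) on D(V)={2,5,6} D(Y)={4,6,7,8} D(U)={2,4,5,6}: V {2,5,6}->{2}; Y {4,6,7,8}->{4}; U {2,4,5,6}->{6}
So after constraint 2: D(U) = {6}

Answer: {6}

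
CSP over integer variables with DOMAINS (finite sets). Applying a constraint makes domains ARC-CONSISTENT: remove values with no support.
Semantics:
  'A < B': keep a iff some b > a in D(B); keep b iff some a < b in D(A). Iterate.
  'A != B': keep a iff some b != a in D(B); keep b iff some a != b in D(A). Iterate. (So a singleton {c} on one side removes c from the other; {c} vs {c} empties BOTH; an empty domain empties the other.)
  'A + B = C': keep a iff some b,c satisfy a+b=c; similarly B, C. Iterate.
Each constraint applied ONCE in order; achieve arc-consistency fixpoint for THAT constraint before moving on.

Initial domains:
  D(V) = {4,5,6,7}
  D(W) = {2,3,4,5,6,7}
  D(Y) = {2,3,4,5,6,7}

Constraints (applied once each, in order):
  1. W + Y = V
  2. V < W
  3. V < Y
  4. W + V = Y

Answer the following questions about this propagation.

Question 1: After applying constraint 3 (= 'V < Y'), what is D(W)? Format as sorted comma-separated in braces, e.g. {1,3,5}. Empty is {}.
Constraint 1 (W + Y = V) on D(W)={2,3,4,5,6,7} D(Y)={2,3,4,5,6,7} D(V)={4,5,6,7}: W {2,3,4,5,6,7}->{2,3,4,5}; Y {2,3,4,5,6,7}->{2,3,4,5}
Constraint 2 (V < W) on D(V)={4,5,6,7} D(W)={2,3,4,5}: V {4,5,6,7}->{4}; W {2,3,4,5}->{5}
Constraint 3 (V < Y) on D(V)={4} D(Y)={2,3,4,5}: Y {2,3,4,5}->{5}
So after constraint 3: D(W) = {5}

Answer: {5}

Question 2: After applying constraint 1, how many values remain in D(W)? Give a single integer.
Answer: 4

Derivation:
Constraint 1 (W + Y = V) on D(W)={2,3,4,5,6,7} D(Y)={2,3,4,5,6,7} D(V)={4,5,6,7}: W {2,3,4,5,6,7}->{2,3,4,5}; Y {2,3,4,5,6,7}->{2,3,4,5}
So after constraint 1: D(W)={2,3,4,5}, size = 4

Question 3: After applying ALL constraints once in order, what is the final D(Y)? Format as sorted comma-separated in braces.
Answer: {}

Derivation:
Constraint 1 (W + Y = V) on D(W)={2,3,4,5,6,7} D(Y)={2,3,4,5,6,7} D(V)={4,5,6,7}: W {2,3,4,5,6,7}->{2,3,4,5}; Y {2,3,4,5,6,7}->{2,3,4,5}
Constraint 2 (V < W) on D(V)={4,5,6,7} D(W)={2,3,4,5}: V {4,5,6,7}->{4}; W {2,3,4,5}->{5}
Constraint 3 (V < Y) on D(V)={4} D(Y)={2,3,4,5}: Y {2,3,4,5}->{5}
Constraint 4 (W + V = Y) on D(W)={5} D(V)={4} D(Y)={5}: W {5}->{}; V {4}->{}; Y {5}->{}
So after all 4 constraints: D(Y) = {}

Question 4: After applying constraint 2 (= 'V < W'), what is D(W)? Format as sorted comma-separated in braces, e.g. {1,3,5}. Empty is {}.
Constraint 1 (W + Y = V) on D(W)={2,3,4,5,6,7} D(Y)={2,3,4,5,6,7} D(V)={4,5,6,7}: W {2,3,4,5,6,7}->{2,3,4,5}; Y {2,3,4,5,6,7}->{2,3,4,5}
Constraint 2 (V < W) on D(V)={4,5,6,7} D(W)={2,3,4,5}: V {4,5,6,7}->{4}; W {2,3,4,5}->{5}
So after constraint 2: D(W) = {5}

Answer: {5}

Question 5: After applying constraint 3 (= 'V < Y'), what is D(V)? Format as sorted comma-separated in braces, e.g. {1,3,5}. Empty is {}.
Constraint 1 (W + Y = V) on D(W)={2,3,4,5,6,7} D(Y)={2,3,4,5,6,7} D(V)={4,5,6,7}: W {2,3,4,5,6,7}->{2,3,4,5}; Y {2,3,4,5,6,7}->{2,3,4,5}
Constraint 2 (V < W) on D(V)={4,5,6,7} D(W)={2,3,4,5}: V {4,5,6,7}->{4}; W {2,3,4,5}->{5}
Constraint 3 (V < Y) on D(V)={4} D(Y)={2,3,4,5}: Y {2,3,4,5}->{5}
So after constraint 3: D(V) = {4}

Answer: {4}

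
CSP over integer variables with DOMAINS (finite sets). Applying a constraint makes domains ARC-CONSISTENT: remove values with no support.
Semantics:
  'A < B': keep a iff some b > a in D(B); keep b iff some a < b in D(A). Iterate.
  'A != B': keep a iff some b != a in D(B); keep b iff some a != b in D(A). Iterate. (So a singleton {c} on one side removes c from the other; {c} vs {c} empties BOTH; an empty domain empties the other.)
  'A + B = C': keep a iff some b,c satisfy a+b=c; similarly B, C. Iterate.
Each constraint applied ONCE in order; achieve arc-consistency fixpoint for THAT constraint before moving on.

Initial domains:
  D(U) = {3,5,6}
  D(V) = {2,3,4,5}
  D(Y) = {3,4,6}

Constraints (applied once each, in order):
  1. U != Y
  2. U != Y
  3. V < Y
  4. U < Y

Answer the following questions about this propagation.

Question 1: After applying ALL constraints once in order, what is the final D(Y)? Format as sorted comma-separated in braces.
Answer: {4,6}

Derivation:
Constraint 1 (U != Y) on D(U)={3,5,6} D(Y)={3,4,6}: no change
Constraint 2 (U != Y) on D(U)={3,5,6} D(Y)={3,4,6}: no change
Constraint 3 (V < Y) on D(V)={2,3,4,5} D(Y)={3,4,6}: no change
Constraint 4 (U < Y) on D(U)={3,5,6} D(Y)={3,4,6}: U {3,5,6}->{3,5}; Y {3,4,6}->{4,6}
So after all 4 constraints: D(Y) = {4,6}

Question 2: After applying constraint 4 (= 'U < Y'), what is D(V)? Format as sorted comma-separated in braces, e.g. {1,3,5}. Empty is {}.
Constraint 1 (U != Y) on D(U)={3,5,6} D(Y)={3,4,6}: no change
Constraint 2 (U != Y) on D(U)={3,5,6} D(Y)={3,4,6}: no change
Constraint 3 (V < Y) on D(V)={2,3,4,5} D(Y)={3,4,6}: no change
Constraint 4 (U < Y) on D(U)={3,5,6} D(Y)={3,4,6}: U {3,5,6}->{3,5}; Y {3,4,6}->{4,6}
So after constraint 4: D(V) = {2,3,4,5}

Answer: {2,3,4,5}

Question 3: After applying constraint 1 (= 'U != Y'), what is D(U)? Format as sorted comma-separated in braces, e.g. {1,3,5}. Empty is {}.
Constraint 1 (U != Y) on D(U)={3,5,6} D(Y)={3,4,6}: no change
So after constraint 1: D(U) = {3,5,6}

Answer: {3,5,6}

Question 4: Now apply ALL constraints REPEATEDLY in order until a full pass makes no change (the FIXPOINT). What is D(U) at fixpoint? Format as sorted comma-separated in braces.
pass 0 (initial): D(U)={3,5,6}
pass 1: U {3,5,6}->{3,5}; Y {3,4,6}->{4,6}
pass 2: no change
Fixpoint after 2 passes: D(U) = {3,5}

Answer: {3,5}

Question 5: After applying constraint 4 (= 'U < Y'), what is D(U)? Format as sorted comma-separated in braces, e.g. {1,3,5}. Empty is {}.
Constraint 1 (U != Y) on D(U)={3,5,6} D(Y)={3,4,6}: no change
Constraint 2 (U != Y) on D(U)={3,5,6} D(Y)={3,4,6}: no change
Constraint 3 (V < Y) on D(V)={2,3,4,5} D(Y)={3,4,6}: no change
Constraint 4 (U < Y) on D(U)={3,5,6} D(Y)={3,4,6}: U {3,5,6}->{3,5}; Y {3,4,6}->{4,6}
So after constraint 4: D(U) = {3,5}

Answer: {3,5}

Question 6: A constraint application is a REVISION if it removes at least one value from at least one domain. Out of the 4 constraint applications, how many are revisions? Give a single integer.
Constraint 1 (U != Y) on D(U)={3,5,6} D(Y)={3,4,6}: no change => not a revision
Constraint 2 (U != Y) on D(U)={3,5,6} D(Y)={3,4,6}: no change => not a revision
Constraint 3 (V < Y) on D(V)={2,3,4,5} D(Y)={3,4,6}: no change => not a revision
Constraint 4 (U < Y) on D(U)={3,5,6} D(Y)={3,4,6}: U {3,5,6}->{3,5}; Y {3,4,6}->{4,6} => REVISION
Total revisions = 1

Answer: 1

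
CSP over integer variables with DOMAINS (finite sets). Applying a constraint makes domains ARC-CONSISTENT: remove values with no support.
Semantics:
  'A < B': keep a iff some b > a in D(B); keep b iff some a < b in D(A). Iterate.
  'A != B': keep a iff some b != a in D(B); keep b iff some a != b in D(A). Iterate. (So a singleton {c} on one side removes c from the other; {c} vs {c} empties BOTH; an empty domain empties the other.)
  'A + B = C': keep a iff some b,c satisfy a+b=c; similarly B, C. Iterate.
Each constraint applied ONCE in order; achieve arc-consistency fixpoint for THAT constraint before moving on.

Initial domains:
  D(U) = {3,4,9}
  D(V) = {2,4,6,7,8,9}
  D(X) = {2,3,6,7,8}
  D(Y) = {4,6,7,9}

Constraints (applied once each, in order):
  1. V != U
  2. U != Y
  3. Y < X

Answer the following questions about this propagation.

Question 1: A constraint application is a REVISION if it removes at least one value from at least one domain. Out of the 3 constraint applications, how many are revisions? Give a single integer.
Constraint 1 (V != U) on D(V)={2,4,6,7,8,9} D(U)={3,4,9}: no change => not a revision
Constraint 2 (U != Y) on D(U)={3,4,9} D(Y)={4,6,7,9}: no change => not a revision
Constraint 3 (Y < X) on D(Y)={4,6,7,9} D(X)={2,3,6,7,8}: Y {4,6,7,9}->{4,6,7}; X {2,3,6,7,8}->{6,7,8} => REVISION
Total revisions = 1

Answer: 1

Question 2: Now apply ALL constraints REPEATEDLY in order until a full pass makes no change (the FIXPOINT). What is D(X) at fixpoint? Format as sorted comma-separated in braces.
Answer: {6,7,8}

Derivation:
pass 0 (initial): D(X)={2,3,6,7,8}
pass 1: X {2,3,6,7,8}->{6,7,8}; Y {4,6,7,9}->{4,6,7}
pass 2: no change
Fixpoint after 2 passes: D(X) = {6,7,8}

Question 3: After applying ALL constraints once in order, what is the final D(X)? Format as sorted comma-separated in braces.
Answer: {6,7,8}

Derivation:
Constraint 1 (V != U) on D(V)={2,4,6,7,8,9} D(U)={3,4,9}: no change
Constraint 2 (U != Y) on D(U)={3,4,9} D(Y)={4,6,7,9}: no change
Constraint 3 (Y < X) on D(Y)={4,6,7,9} D(X)={2,3,6,7,8}: Y {4,6,7,9}->{4,6,7}; X {2,3,6,7,8}->{6,7,8}
So after all 3 constraints: D(X) = {6,7,8}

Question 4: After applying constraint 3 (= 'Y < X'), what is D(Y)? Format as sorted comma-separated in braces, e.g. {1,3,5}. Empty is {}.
Answer: {4,6,7}

Derivation:
Constraint 1 (V != U) on D(V)={2,4,6,7,8,9} D(U)={3,4,9}: no change
Constraint 2 (U != Y) on D(U)={3,4,9} D(Y)={4,6,7,9}: no change
Constraint 3 (Y < X) on D(Y)={4,6,7,9} D(X)={2,3,6,7,8}: Y {4,6,7,9}->{4,6,7}; X {2,3,6,7,8}->{6,7,8}
So after constraint 3: D(Y) = {4,6,7}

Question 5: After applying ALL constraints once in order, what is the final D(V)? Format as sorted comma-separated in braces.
Answer: {2,4,6,7,8,9}

Derivation:
Constraint 1 (V != U) on D(V)={2,4,6,7,8,9} D(U)={3,4,9}: no change
Constraint 2 (U != Y) on D(U)={3,4,9} D(Y)={4,6,7,9}: no change
Constraint 3 (Y < X) on D(Y)={4,6,7,9} D(X)={2,3,6,7,8}: Y {4,6,7,9}->{4,6,7}; X {2,3,6,7,8}->{6,7,8}
So after all 3 constraints: D(V) = {2,4,6,7,8,9}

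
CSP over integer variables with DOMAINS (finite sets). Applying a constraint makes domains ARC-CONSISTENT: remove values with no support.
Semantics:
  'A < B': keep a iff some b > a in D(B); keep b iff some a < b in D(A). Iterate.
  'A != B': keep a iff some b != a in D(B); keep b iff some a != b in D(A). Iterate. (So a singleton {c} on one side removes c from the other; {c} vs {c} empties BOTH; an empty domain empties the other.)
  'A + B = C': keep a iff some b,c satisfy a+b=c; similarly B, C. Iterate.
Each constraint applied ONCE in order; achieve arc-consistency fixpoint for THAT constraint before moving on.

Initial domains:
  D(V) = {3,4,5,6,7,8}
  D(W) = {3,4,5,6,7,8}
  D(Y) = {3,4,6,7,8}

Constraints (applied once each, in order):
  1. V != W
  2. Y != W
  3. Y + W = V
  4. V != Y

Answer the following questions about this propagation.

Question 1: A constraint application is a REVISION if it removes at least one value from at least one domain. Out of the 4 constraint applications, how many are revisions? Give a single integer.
Answer: 1

Derivation:
Constraint 1 (V != W) on D(V)={3,4,5,6,7,8} D(W)={3,4,5,6,7,8}: no change => not a revision
Constraint 2 (Y != W) on D(Y)={3,4,6,7,8} D(W)={3,4,5,6,7,8}: no change => not a revision
Constraint 3 (Y + W = V) on D(Y)={3,4,6,7,8} D(W)={3,4,5,6,7,8} D(V)={3,4,5,6,7,8}: Y {3,4,6,7,8}->{3,4}; W {3,4,5,6,7,8}->{3,4,5}; V {3,4,5,6,7,8}->{6,7,8} => REVISION
Constraint 4 (V != Y) on D(V)={6,7,8} D(Y)={3,4}: no change => not a revision
Total revisions = 1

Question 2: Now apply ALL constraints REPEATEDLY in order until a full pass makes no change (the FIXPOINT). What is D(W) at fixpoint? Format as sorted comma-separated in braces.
Answer: {3,4,5}

Derivation:
pass 0 (initial): D(W)={3,4,5,6,7,8}
pass 1: V {3,4,5,6,7,8}->{6,7,8}; W {3,4,5,6,7,8}->{3,4,5}; Y {3,4,6,7,8}->{3,4}
pass 2: no change
Fixpoint after 2 passes: D(W) = {3,4,5}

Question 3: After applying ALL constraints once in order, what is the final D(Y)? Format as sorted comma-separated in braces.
Answer: {3,4}

Derivation:
Constraint 1 (V != W) on D(V)={3,4,5,6,7,8} D(W)={3,4,5,6,7,8}: no change
Constraint 2 (Y != W) on D(Y)={3,4,6,7,8} D(W)={3,4,5,6,7,8}: no change
Constraint 3 (Y + W = V) on D(Y)={3,4,6,7,8} D(W)={3,4,5,6,7,8} D(V)={3,4,5,6,7,8}: Y {3,4,6,7,8}->{3,4}; W {3,4,5,6,7,8}->{3,4,5}; V {3,4,5,6,7,8}->{6,7,8}
Constraint 4 (V != Y) on D(V)={6,7,8} D(Y)={3,4}: no change
So after all 4 constraints: D(Y) = {3,4}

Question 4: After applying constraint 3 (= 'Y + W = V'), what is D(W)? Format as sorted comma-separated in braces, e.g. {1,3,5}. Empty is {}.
Answer: {3,4,5}

Derivation:
Constraint 1 (V != W) on D(V)={3,4,5,6,7,8} D(W)={3,4,5,6,7,8}: no change
Constraint 2 (Y != W) on D(Y)={3,4,6,7,8} D(W)={3,4,5,6,7,8}: no change
Constraint 3 (Y + W = V) on D(Y)={3,4,6,7,8} D(W)={3,4,5,6,7,8} D(V)={3,4,5,6,7,8}: Y {3,4,6,7,8}->{3,4}; W {3,4,5,6,7,8}->{3,4,5}; V {3,4,5,6,7,8}->{6,7,8}
So after constraint 3: D(W) = {3,4,5}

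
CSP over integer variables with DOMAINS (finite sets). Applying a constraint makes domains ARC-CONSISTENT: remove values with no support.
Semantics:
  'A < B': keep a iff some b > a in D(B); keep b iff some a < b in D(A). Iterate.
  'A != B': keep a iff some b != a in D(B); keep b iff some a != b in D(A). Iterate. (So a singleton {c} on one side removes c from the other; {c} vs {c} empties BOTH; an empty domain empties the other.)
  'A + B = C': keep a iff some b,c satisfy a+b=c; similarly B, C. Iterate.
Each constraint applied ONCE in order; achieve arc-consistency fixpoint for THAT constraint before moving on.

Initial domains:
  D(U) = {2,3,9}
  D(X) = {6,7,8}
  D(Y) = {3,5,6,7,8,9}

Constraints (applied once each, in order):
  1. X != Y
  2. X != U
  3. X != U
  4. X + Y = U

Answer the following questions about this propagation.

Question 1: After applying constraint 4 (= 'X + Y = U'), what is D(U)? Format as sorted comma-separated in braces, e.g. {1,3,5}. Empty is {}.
Answer: {9}

Derivation:
Constraint 1 (X != Y) on D(X)={6,7,8} D(Y)={3,5,6,7,8,9}: no change
Constraint 2 (X != U) on D(X)={6,7,8} D(U)={2,3,9}: no change
Constraint 3 (X != U) on D(X)={6,7,8} D(U)={2,3,9}: no change
Constraint 4 (X + Y = U) on D(X)={6,7,8} D(Y)={3,5,6,7,8,9} D(U)={2,3,9}: X {6,7,8}->{6}; Y {3,5,6,7,8,9}->{3}; U {2,3,9}->{9}
So after constraint 4: D(U) = {9}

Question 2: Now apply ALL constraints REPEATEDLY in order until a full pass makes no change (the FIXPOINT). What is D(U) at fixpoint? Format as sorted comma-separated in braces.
Answer: {9}

Derivation:
pass 0 (initial): D(U)={2,3,9}
pass 1: U {2,3,9}->{9}; X {6,7,8}->{6}; Y {3,5,6,7,8,9}->{3}
pass 2: no change
Fixpoint after 2 passes: D(U) = {9}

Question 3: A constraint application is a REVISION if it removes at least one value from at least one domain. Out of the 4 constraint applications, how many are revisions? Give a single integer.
Constraint 1 (X != Y) on D(X)={6,7,8} D(Y)={3,5,6,7,8,9}: no change => not a revision
Constraint 2 (X != U) on D(X)={6,7,8} D(U)={2,3,9}: no change => not a revision
Constraint 3 (X != U) on D(X)={6,7,8} D(U)={2,3,9}: no change => not a revision
Constraint 4 (X + Y = U) on D(X)={6,7,8} D(Y)={3,5,6,7,8,9} D(U)={2,3,9}: X {6,7,8}->{6}; Y {3,5,6,7,8,9}->{3}; U {2,3,9}->{9} => REVISION
Total revisions = 1

Answer: 1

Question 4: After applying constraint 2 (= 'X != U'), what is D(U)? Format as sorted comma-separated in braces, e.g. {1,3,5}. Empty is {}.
Constraint 1 (X != Y) on D(X)={6,7,8} D(Y)={3,5,6,7,8,9}: no change
Constraint 2 (X != U) on D(X)={6,7,8} D(U)={2,3,9}: no change
So after constraint 2: D(U) = {2,3,9}

Answer: {2,3,9}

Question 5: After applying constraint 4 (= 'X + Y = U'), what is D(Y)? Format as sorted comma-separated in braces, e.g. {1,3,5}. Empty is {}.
Answer: {3}

Derivation:
Constraint 1 (X != Y) on D(X)={6,7,8} D(Y)={3,5,6,7,8,9}: no change
Constraint 2 (X != U) on D(X)={6,7,8} D(U)={2,3,9}: no change
Constraint 3 (X != U) on D(X)={6,7,8} D(U)={2,3,9}: no change
Constraint 4 (X + Y = U) on D(X)={6,7,8} D(Y)={3,5,6,7,8,9} D(U)={2,3,9}: X {6,7,8}->{6}; Y {3,5,6,7,8,9}->{3}; U {2,3,9}->{9}
So after constraint 4: D(Y) = {3}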